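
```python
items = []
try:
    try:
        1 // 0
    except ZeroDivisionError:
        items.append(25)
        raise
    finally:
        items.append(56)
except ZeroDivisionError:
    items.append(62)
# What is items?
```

Step-by-step execution trace:
1. Inner try: `1 // 0` raises ZeroDivisionError.
2. Inner `except ZeroDivisionError` matches → `items.append(25)` → items = [25].
3. bare `raise` re-raises ZeroDivisionError.
4. Inner `finally` runs during unwinding: `items.append(56)` → items = [25, 56].
5. Outer `except ZeroDivisionError` matches → `items.append(62)` → items = [25, 56, 62].
Result: [25, 56, 62]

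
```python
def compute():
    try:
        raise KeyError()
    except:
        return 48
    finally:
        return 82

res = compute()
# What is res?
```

Step-by-step execution trace:
1. `compute()` enters try: `raise KeyError()` raises KeyError.
2. bare `except` matches → `return 48` sets pending return value 48.
3. Before returning, `finally: return 82` runs and overrides the pending return.
4. compute() returns 82 → res = 82.
Result: 82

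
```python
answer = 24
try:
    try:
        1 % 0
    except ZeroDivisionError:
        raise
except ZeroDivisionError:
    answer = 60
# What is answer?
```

Step-by-step execution trace:
1. Inner try: `1 % 0` raises ZeroDivisionError.
2. Inner `except ZeroDivisionError` matches; bare `raise` re-raises the same ZeroDivisionError.
3. Outer `except ZeroDivisionError` matches → answer = 60.
Result: 60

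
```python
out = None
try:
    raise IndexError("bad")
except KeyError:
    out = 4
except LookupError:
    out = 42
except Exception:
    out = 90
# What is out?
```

Step-by-step execution trace:
1. `raise IndexError(...)` raises IndexError.
2. `except KeyError` does not match (IndexError is not a subclass of KeyError); skipped.
3. `except LookupError` matches (IndexError is a subclass of LookupError) → out = 42.
4. `except Exception` is not reached.
Result: 42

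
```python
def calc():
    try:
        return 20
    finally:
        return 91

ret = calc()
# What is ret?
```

Step-by-step execution trace:
1. `calc()` enters try: `return 20` sets pending return value 20.
2. Before returning, `finally: return 91` runs and overrides the pending return.
3. calc() returns 91 → ret = 91.
Result: 91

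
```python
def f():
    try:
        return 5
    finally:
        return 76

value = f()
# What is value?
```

Step-by-step execution trace:
1. `f()` enters try: `return 5` sets pending return value 5.
2. Before returning, `finally: return 76` runs and overrides the pending return.
3. f() returns 76 → value = 76.
Result: 76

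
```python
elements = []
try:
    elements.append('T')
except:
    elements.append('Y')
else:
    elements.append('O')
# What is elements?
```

Step-by-step execution trace:
1. try: `elements.append('T')` → elements = ['T']. No exception raised.
2. `except` is skipped.
3. `else` runs (try completed without exception): `elements.append('O')` → elements = ['T', 'O'].
Result: ['T', 'O']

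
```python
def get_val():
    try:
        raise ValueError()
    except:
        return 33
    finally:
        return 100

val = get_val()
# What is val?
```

Step-by-step execution trace:
1. `get_val()` enters try: `raise ValueError()` raises ValueError.
2. bare `except` matches → `return 33` sets pending return value 33.
3. Before returning, `finally: return 100` runs and overrides the pending return.
4. get_val() returns 100 → val = 100.
Result: 100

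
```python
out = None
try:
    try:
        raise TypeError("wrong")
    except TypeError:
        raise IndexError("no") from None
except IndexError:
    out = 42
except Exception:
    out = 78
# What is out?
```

Step-by-step execution trace:
1. Inner try raises TypeError; inner `except TypeError` catches it.
2. `raise IndexError(...) from None` raises IndexError (from None suppresses __context__, but the active exception is still IndexError).
3. Outer `except IndexError` matches → out = 42.
4. `except Exception` is not reached.
Result: 42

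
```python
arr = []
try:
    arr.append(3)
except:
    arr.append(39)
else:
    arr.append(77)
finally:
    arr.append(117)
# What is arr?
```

Step-by-step execution trace:
1. try: `arr.append(3)` → arr = [3]. No exception raised.
2. `except` is skipped.
3. `else` runs: `arr.append(77)` → arr = [3, 77].
4. `finally` always runs: `arr.append(117)` → arr = [3, 77, 117].
Result: [3, 77, 117]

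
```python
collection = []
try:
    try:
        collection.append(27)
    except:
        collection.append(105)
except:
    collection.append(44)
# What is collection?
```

Step-by-step execution trace:
1. Inner try: `collection.append(27)` → collection = [27]. No exception raised.
2. Inner `except` is skipped.
3. Inner try completes normally; outer `except` is skipped.
Result: [27]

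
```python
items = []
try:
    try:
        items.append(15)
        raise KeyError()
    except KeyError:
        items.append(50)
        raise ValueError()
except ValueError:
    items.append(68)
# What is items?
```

Step-by-step execution trace:
1. Inner try: `items.append(15)` → items = [15].
2. `raise KeyError()` raises KeyError.
3. Inner `except KeyError` matches → `items.append(50)` → items = [15, 50].
4. `raise ValueError()` raises ValueError; propagates to outer try.
5. Outer `except ValueError` matches → `items.append(68)` → items = [15, 50, 68].
Result: [15, 50, 68]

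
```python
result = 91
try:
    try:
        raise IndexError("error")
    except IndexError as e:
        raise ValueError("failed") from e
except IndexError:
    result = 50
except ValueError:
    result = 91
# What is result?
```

Step-by-step execution trace:
1. Inner try raises IndexError; inner `except IndexError as e` catches it.
2. `raise ValueError(...) from e` raises ValueError (IndexError is attached as __cause__, but only ValueError is active).
3. Outer `except IndexError` does not match ValueError; skipped.
4. Outer `except ValueError` matches → result = 91.
Result: 91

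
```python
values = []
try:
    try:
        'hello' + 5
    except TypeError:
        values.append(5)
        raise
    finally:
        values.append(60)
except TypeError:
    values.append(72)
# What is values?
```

Step-by-step execution trace:
1. Inner try: `'hello' + 5` raises TypeError.
2. Inner `except TypeError` matches → `values.append(5)` → values = [5].
3. bare `raise` re-raises TypeError.
4. Inner `finally` runs during unwinding: `values.append(60)` → values = [5, 60].
5. Outer `except TypeError` matches → `values.append(72)` → values = [5, 60, 72].
Result: [5, 60, 72]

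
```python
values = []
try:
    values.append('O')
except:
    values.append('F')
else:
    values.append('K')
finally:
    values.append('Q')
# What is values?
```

Step-by-step execution trace:
1. try: `values.append('O')` → values = ['O']. No exception raised.
2. `except` is skipped.
3. `else` runs: `values.append('K')` → values = ['O', 'K'].
4. `finally` always runs: `values.append('Q')` → values = ['O', 'K', 'Q'].
Result: ['O', 'K', 'Q']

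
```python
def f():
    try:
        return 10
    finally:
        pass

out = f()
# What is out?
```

Step-by-step execution trace:
1. `f()` enters try: `return 10` sets pending return value 10.
2. Before returning, `finally: pass` runs (no effect).
3. f() returns 10 → out = 10.
Result: 10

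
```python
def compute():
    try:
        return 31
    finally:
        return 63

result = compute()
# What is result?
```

Step-by-step execution trace:
1. `compute()` enters try: `return 31` sets pending return value 31.
2. Before returning, `finally: return 63` runs and overrides the pending return.
3. compute() returns 63 → result = 63.
Result: 63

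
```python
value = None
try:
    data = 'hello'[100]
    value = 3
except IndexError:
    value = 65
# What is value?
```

Step-by-step execution trace:
1. `data = 'hello'[100]` raises IndexError.
2. `value = 3` is not reached.
3. `except IndexError` matches → value = 65.
Result: 65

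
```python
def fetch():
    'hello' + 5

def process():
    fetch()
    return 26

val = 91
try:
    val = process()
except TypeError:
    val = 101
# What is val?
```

Step-by-step execution trace:
1. val starts at 91.
2. try: `process()` calls `fetch()`.
3. `fetch()` evaluates `'hello' + 5`, which raises TypeError; it propagates through process (uncaught).
4. `return 26` in process is not reached; the assignment to val does not complete.
5. `except TypeError` matches → val = 101.
Result: 101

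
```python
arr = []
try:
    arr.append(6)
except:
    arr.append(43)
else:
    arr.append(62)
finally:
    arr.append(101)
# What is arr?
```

Step-by-step execution trace:
1. try: `arr.append(6)` → arr = [6]. No exception raised.
2. `except` is skipped.
3. `else` runs: `arr.append(62)` → arr = [6, 62].
4. `finally` always runs: `arr.append(101)` → arr = [6, 62, 101].
Result: [6, 62, 101]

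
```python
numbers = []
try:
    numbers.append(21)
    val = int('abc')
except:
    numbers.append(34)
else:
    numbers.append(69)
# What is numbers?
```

Step-by-step execution trace:
1. try: `numbers.append(21)` → numbers = [21].
2. `val = int('abc')` raises ValueError.
3. bare `except` matches → `numbers.append(34)` → numbers = [21, 34].
4. `else` is skipped (an exception was raised).
Result: [21, 34]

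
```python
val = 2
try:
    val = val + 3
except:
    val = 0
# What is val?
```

Step-by-step execution trace:
1. val starts at 2.
2. try: `val = val + 3` → val = 5. No exception raised.
3. `except` is skipped.
Result: 5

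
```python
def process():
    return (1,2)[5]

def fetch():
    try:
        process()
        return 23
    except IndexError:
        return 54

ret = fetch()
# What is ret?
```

Step-by-step execution trace:
1. `fetch()` calls `process()`.
2. `process()` evaluates `(1,2)[5]`, which raises IndexError; it propagates to the caller.
3. `return 23` is not reached.
4. `except IndexError` in fetch matches → returns 54.
5. ret = 54.
Result: 54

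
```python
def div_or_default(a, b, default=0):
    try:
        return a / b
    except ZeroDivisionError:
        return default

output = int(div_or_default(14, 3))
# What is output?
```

Step-by-step execution trace:
1. `div_or_default(14, 3)` enters try: `return 14 / 3` → returns 4.666666666666667. No exception raised.
2. `except ZeroDivisionError` is skipped.
3. `int(4.666666666666667)` → 4 → output = 4.
Result: 4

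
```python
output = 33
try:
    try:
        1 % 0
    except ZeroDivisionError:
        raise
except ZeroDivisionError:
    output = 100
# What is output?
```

Step-by-step execution trace:
1. Inner try: `1 % 0` raises ZeroDivisionError.
2. Inner `except ZeroDivisionError` matches; bare `raise` re-raises the same ZeroDivisionError.
3. Outer `except ZeroDivisionError` matches → output = 100.
Result: 100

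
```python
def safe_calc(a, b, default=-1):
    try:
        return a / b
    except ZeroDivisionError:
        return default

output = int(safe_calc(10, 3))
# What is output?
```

Step-by-step execution trace:
1. `safe_calc(10, 3)` enters try: `return 10 / 3` → returns 3.3333333333333335. No exception raised.
2. `except ZeroDivisionError` is skipped.
3. `int(3.3333333333333335)` → 3 → output = 3.
Result: 3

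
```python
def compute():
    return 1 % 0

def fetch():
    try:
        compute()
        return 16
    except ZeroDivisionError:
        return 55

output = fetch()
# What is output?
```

Step-by-step execution trace:
1. `fetch()` calls `compute()`.
2. `compute()` evaluates `1 % 0`, which raises ZeroDivisionError; it propagates to the caller.
3. `return 16` is not reached.
4. `except ZeroDivisionError` in fetch matches → returns 55.
5. output = 55.
Result: 55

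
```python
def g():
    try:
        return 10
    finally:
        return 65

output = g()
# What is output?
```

Step-by-step execution trace:
1. `g()` enters try: `return 10` sets pending return value 10.
2. Before returning, `finally: return 65` runs and overrides the pending return.
3. g() returns 65 → output = 65.
Result: 65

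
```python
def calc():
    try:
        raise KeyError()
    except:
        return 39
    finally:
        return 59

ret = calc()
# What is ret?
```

Step-by-step execution trace:
1. `calc()` enters try: `raise KeyError()` raises KeyError.
2. bare `except` matches → `return 39` sets pending return value 39.
3. Before returning, `finally: return 59` runs and overrides the pending return.
4. calc() returns 59 → ret = 59.
Result: 59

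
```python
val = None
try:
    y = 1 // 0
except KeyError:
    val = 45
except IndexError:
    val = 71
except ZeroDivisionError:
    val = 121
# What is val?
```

Step-by-step execution trace:
1. `y = 1 // 0` raises ZeroDivisionError.
2. `except KeyError` does not match ZeroDivisionError; skipped.
3. `except IndexError` does not match ZeroDivisionError; skipped.
4. `except ZeroDivisionError` matches → val = 121.
Result: 121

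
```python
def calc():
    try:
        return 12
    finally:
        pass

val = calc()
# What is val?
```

Step-by-step execution trace:
1. `calc()` enters try: `return 12` sets pending return value 12.
2. Before returning, `finally: pass` runs (no effect).
3. calc() returns 12 → val = 12.
Result: 12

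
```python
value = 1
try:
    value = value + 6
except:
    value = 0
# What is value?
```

Step-by-step execution trace:
1. value starts at 1.
2. try: `value = value + 6` → value = 7. No exception raised.
3. `except` is skipped.
Result: 7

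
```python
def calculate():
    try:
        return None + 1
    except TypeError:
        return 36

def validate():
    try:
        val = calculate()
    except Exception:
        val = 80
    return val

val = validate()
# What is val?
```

Step-by-step execution trace:
1. `validate()` calls `calculate()`.
2. In calculate: `None + 1` raises TypeError; `except TypeError` catches it → returns 36.
3. In validate: `val = calculate()` → val = 36. No exception reaches validate.
4. `except Exception` is skipped; validate returns 36.
5. val = 36.
Result: 36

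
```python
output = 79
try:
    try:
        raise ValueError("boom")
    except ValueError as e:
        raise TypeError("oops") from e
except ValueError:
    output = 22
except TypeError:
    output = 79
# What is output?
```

Step-by-step execution trace:
1. Inner try raises ValueError; inner `except ValueError as e` catches it.
2. `raise TypeError(...) from e` raises TypeError (ValueError is attached as __cause__, but only TypeError is active).
3. Outer `except ValueError` does not match TypeError; skipped.
4. Outer `except TypeError` matches → output = 79.
Result: 79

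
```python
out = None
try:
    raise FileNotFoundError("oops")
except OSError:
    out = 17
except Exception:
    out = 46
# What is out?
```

Step-by-step execution trace:
1. `raise FileNotFoundError(...)` raises FileNotFoundError.
2. `except OSError` matches (FileNotFoundError is a subclass of OSError) → out = 17.
3. `except Exception` is not reached.
Result: 17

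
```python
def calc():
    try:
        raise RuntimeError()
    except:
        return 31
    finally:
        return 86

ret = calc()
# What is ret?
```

Step-by-step execution trace:
1. `calc()` enters try: `raise RuntimeError()` raises RuntimeError.
2. bare `except` matches → `return 31` sets pending return value 31.
3. Before returning, `finally: return 86` runs and overrides the pending return.
4. calc() returns 86 → ret = 86.
Result: 86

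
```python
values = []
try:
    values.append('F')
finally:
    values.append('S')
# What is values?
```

Step-by-step execution trace:
1. try: `values.append('F')` → values = ['F'].
2. The try body completes without raising.
3. finally always runs: `values.append('S')` → values = ['F', 'S'].
Result: ['F', 'S']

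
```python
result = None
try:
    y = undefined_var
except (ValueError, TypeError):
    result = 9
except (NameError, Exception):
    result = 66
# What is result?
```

Step-by-step execution trace:
1. `y = undefined_var` raises NameError.
2. `except (ValueError, TypeError)` does not match NameError; skipped.
3. `except (NameError, Exception)` matches (NameError is in the tuple) → result = 66.
Result: 66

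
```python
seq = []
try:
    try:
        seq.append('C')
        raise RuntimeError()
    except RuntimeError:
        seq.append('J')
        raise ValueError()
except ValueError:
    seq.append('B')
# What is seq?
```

Step-by-step execution trace:
1. Inner try: `seq.append('C')` → seq = ['C'].
2. `raise RuntimeError()` raises RuntimeError.
3. Inner `except RuntimeError` matches → `seq.append('J')` → seq = ['C', 'J'].
4. `raise ValueError()` raises ValueError; propagates to outer try.
5. Outer `except ValueError` matches → `seq.append('B')` → seq = ['C', 'J', 'B'].
Result: ['C', 'J', 'B']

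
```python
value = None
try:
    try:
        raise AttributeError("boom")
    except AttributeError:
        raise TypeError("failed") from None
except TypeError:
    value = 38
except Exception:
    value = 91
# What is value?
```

Step-by-step execution trace:
1. Inner try raises AttributeError; inner `except AttributeError` catches it.
2. `raise TypeError(...) from None` raises TypeError (from None suppresses __context__, but the active exception is still TypeError).
3. Outer `except TypeError` matches → value = 38.
4. `except Exception` is not reached.
Result: 38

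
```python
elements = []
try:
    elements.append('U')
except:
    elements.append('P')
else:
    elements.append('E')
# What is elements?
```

Step-by-step execution trace:
1. try: `elements.append('U')` → elements = ['U']. No exception raised.
2. `except` is skipped.
3. `else` runs (try completed without exception): `elements.append('E')` → elements = ['U', 'E'].
Result: ['U', 'E']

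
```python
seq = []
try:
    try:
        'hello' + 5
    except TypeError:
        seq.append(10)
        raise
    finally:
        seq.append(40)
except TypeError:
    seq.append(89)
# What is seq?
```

Step-by-step execution trace:
1. Inner try: `'hello' + 5` raises TypeError.
2. Inner `except TypeError` matches → `seq.append(10)` → seq = [10].
3. bare `raise` re-raises TypeError.
4. Inner `finally` runs during unwinding: `seq.append(40)` → seq = [10, 40].
5. Outer `except TypeError` matches → `seq.append(89)` → seq = [10, 40, 89].
Result: [10, 40, 89]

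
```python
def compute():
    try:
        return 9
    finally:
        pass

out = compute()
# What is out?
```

Step-by-step execution trace:
1. `compute()` enters try: `return 9` sets pending return value 9.
2. Before returning, `finally: pass` runs (no effect).
3. compute() returns 9 → out = 9.
Result: 9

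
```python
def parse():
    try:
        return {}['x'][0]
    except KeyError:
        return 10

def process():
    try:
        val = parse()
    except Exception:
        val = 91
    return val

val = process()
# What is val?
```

Step-by-step execution trace:
1. `process()` calls `parse()`.
2. In parse: `{}['x'][0]` raises KeyError; `except KeyError` catches it → returns 10.
3. In process: `val = parse()` → val = 10. No exception reaches process.
4. `except Exception` is skipped; process returns 10.
5. val = 10.
Result: 10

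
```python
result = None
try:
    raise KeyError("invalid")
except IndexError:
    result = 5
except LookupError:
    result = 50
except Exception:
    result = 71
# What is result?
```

Step-by-step execution trace:
1. `raise KeyError(...)` raises KeyError.
2. `except IndexError` does not match (KeyError is not a subclass of IndexError); skipped.
3. `except LookupError` matches (KeyError is a subclass of LookupError) → result = 50.
4. `except Exception` is not reached.
Result: 50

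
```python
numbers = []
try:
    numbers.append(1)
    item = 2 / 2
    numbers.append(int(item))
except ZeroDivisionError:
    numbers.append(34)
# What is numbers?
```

Step-by-step execution trace:
1. try: `numbers.append(1)` → numbers = [1].
2. `item = 2 / 2` → item = 1.0. No exception raised.
3. `numbers.append(int(item))` → numbers = [1, 1].
4. `except ZeroDivisionError` is skipped (no exception was raised).
Result: [1, 1]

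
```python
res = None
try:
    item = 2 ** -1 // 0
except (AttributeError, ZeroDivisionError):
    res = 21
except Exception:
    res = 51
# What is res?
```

Step-by-step execution trace:
1. `item = 2 ** -1 // 0` raises ZeroDivisionError.
2. `except (AttributeError, ZeroDivisionError)` matches (ZeroDivisionError is in the tuple) → res = 21.
3. `except Exception` is not reached.
Result: 21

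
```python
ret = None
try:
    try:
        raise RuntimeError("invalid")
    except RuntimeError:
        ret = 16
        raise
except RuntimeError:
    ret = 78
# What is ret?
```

Step-by-step execution trace:
1. Inner try: `raise RuntimeError("invalid")` raises RuntimeError.
2. Inner `except RuntimeError` matches → ret = 16.
3. bare `raise` re-raises the same RuntimeError.
4. Outer `except RuntimeError` matches → ret = 78.
Result: 78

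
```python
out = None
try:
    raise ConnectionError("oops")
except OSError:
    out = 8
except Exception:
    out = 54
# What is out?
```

Step-by-step execution trace:
1. `raise ConnectionError(...)` raises ConnectionError.
2. `except OSError` matches (ConnectionError is a subclass of OSError) → out = 8.
3. `except Exception` is not reached.
Result: 8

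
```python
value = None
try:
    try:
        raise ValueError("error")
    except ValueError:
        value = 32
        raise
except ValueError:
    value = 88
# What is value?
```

Step-by-step execution trace:
1. Inner try: `raise ValueError("error")` raises ValueError.
2. Inner `except ValueError` matches → value = 32.
3. bare `raise` re-raises the same ValueError.
4. Outer `except ValueError` matches → value = 88.
Result: 88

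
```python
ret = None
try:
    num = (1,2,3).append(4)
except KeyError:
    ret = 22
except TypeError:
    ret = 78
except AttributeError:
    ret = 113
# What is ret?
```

Step-by-step execution trace:
1. `num = (1,2,3).append(4)` raises AttributeError.
2. `except KeyError` does not match AttributeError; skipped.
3. `except TypeError` does not match AttributeError; skipped.
4. `except AttributeError` matches → ret = 113.
Result: 113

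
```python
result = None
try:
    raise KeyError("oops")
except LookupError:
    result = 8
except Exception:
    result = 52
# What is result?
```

Step-by-step execution trace:
1. `raise KeyError(...)` raises KeyError.
2. `except LookupError` matches (KeyError is a subclass of LookupError) → result = 8.
3. `except Exception` is not reached.
Result: 8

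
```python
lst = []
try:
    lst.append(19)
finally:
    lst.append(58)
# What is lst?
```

Step-by-step execution trace:
1. try: `lst.append(19)` → lst = [19].
2. The try body completes without raising.
3. finally always runs: `lst.append(58)` → lst = [19, 58].
Result: [19, 58]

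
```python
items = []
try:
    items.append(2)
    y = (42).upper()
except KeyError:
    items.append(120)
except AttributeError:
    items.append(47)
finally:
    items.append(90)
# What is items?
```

Step-by-step execution trace:
1. try: `items.append(2)` → items = [2].
2. `y = (42).upper()` raises AttributeError.
3. `except KeyError` does not match AttributeError; skipped.
4. `except AttributeError` matches → `items.append(47)` → items = [2, 47].
5. finally always runs: `items.append(90)` → items = [2, 47, 90].
Result: [2, 47, 90]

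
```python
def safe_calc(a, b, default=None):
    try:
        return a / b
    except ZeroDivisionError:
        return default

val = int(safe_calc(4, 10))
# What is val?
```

Step-by-step execution trace:
1. `safe_calc(4, 10)` enters try: `return 4 / 10` → returns 0.4. No exception raised.
2. `except ZeroDivisionError` is skipped.
3. `int(0.4)` → 0 → val = 0.
Result: 0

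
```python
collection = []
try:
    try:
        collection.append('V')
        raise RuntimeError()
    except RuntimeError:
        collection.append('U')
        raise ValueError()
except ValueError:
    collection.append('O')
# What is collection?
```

Step-by-step execution trace:
1. Inner try: `collection.append('V')` → collection = ['V'].
2. `raise RuntimeError()` raises RuntimeError.
3. Inner `except RuntimeError` matches → `collection.append('U')` → collection = ['V', 'U'].
4. `raise ValueError()` raises ValueError; propagates to outer try.
5. Outer `except ValueError` matches → `collection.append('O')` → collection = ['V', 'U', 'O'].
Result: ['V', 'U', 'O']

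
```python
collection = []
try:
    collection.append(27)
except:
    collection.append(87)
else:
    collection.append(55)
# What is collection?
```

Step-by-step execution trace:
1. try: `collection.append(27)` → collection = [27]. No exception raised.
2. `except` is skipped.
3. `else` runs (try completed without exception): `collection.append(55)` → collection = [27, 55].
Result: [27, 55]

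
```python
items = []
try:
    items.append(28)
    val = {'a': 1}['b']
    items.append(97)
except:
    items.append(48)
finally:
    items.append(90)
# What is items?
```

Step-by-step execution trace:
1. try: `items.append(28)` → items = [28].
2. `val = {'a': 1}['b']` raises KeyError; `items.append(97)` is not reached.
3. bare `except` matches → `items.append(48)` → items = [28, 48].
4. finally always runs: `items.append(90)` → items = [28, 48, 90].
Result: [28, 48, 90]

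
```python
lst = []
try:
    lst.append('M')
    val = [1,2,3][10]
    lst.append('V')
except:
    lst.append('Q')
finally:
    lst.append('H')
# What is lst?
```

Step-by-step execution trace:
1. try: `lst.append('M')` → lst = ['M'].
2. `val = [1,2,3][10]` raises IndexError; `lst.append('V')` is not reached.
3. bare `except` matches → `lst.append('Q')` → lst = ['M', 'Q'].
4. finally always runs: `lst.append('H')` → lst = ['M', 'Q', 'H'].
Result: ['M', 'Q', 'H']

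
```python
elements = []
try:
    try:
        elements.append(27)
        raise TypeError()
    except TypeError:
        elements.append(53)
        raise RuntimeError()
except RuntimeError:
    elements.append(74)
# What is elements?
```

Step-by-step execution trace:
1. Inner try: `elements.append(27)` → elements = [27].
2. `raise TypeError()` raises TypeError.
3. Inner `except TypeError` matches → `elements.append(53)` → elements = [27, 53].
4. `raise RuntimeError()` raises RuntimeError; propagates to outer try.
5. Outer `except RuntimeError` matches → `elements.append(74)` → elements = [27, 53, 74].
Result: [27, 53, 74]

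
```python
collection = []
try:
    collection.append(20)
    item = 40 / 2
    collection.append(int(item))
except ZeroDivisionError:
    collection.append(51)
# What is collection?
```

Step-by-step execution trace:
1. try: `collection.append(20)` → collection = [20].
2. `item = 40 / 2` → item = 20.0. No exception raised.
3. `collection.append(int(item))` → collection = [20, 20].
4. `except ZeroDivisionError` is skipped (no exception was raised).
Result: [20, 20]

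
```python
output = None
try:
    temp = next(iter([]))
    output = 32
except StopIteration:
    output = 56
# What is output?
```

Step-by-step execution trace:
1. `temp = next(iter([]))` raises StopIteration.
2. `output = 32` is not reached.
3. `except StopIteration` matches → output = 56.
Result: 56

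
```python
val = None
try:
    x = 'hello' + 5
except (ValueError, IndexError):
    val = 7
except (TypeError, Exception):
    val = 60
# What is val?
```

Step-by-step execution trace:
1. `x = 'hello' + 5` raises TypeError.
2. `except (ValueError, IndexError)` does not match TypeError; skipped.
3. `except (TypeError, Exception)` matches (TypeError is in the tuple) → val = 60.
Result: 60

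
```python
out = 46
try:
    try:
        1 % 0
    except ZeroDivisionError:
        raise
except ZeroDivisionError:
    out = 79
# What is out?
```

Step-by-step execution trace:
1. Inner try: `1 % 0` raises ZeroDivisionError.
2. Inner `except ZeroDivisionError` matches; bare `raise` re-raises the same ZeroDivisionError.
3. Outer `except ZeroDivisionError` matches → out = 79.
Result: 79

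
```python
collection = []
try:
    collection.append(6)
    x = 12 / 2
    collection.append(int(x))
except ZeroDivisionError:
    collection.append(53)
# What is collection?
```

Step-by-step execution trace:
1. try: `collection.append(6)` → collection = [6].
2. `x = 12 / 2` → x = 6.0. No exception raised.
3. `collection.append(int(x))` → collection = [6, 6].
4. `except ZeroDivisionError` is skipped (no exception was raised).
Result: [6, 6]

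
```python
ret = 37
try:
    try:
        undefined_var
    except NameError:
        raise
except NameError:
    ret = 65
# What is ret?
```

Step-by-step execution trace:
1. Inner try: `undefined_var` raises NameError.
2. Inner `except NameError` matches; bare `raise` re-raises the same NameError.
3. Outer `except NameError` matches → ret = 65.
Result: 65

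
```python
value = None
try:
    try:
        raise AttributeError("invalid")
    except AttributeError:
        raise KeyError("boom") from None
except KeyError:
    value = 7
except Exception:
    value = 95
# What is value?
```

Step-by-step execution trace:
1. Inner try raises AttributeError; inner `except AttributeError` catches it.
2. `raise KeyError(...) from None` raises KeyError (from None suppresses __context__, but the active exception is still KeyError).
3. Outer `except KeyError` matches → value = 7.
4. `except Exception` is not reached.
Result: 7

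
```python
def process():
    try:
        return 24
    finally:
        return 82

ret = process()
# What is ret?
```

Step-by-step execution trace:
1. `process()` enters try: `return 24` sets pending return value 24.
2. Before returning, `finally: return 82` runs and overrides the pending return.
3. process() returns 82 → ret = 82.
Result: 82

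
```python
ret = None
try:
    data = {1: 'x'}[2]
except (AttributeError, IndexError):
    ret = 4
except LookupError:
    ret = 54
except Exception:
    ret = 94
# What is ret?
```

Step-by-step execution trace:
1. `data = {1: 'x'}[2]` raises KeyError.
2. `except (AttributeError, IndexError)` does not match KeyError; skipped.
3. `except LookupError` matches (KeyError is a subclass of LookupError) → ret = 54.
4. `except Exception` is not reached.
Result: 54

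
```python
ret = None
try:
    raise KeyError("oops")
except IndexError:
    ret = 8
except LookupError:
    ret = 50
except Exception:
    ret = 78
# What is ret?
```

Step-by-step execution trace:
1. `raise KeyError(...)` raises KeyError.
2. `except IndexError` does not match (KeyError is not a subclass of IndexError); skipped.
3. `except LookupError` matches (KeyError is a subclass of LookupError) → ret = 50.
4. `except Exception` is not reached.
Result: 50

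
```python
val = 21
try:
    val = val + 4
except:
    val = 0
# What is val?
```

Step-by-step execution trace:
1. val starts at 21.
2. try: `val = val + 4` → val = 25. No exception raised.
3. `except` is skipped.
Result: 25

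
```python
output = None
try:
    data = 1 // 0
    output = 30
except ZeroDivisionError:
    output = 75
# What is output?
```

Step-by-step execution trace:
1. `data = 1 // 0` raises ZeroDivisionError.
2. `output = 30` is not reached.
3. `except ZeroDivisionError` matches → output = 75.
Result: 75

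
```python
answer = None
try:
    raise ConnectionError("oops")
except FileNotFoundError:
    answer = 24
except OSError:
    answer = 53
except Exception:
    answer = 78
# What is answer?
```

Step-by-step execution trace:
1. `raise ConnectionError(...)` raises ConnectionError.
2. `except FileNotFoundError` does not match (ConnectionError is not a subclass of FileNotFoundError); skipped.
3. `except OSError` matches (ConnectionError is a subclass of OSError) → answer = 53.
4. `except Exception` is not reached.
Result: 53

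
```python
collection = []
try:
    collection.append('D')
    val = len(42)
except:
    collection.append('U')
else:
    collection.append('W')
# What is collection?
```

Step-by-step execution trace:
1. try: `collection.append('D')` → collection = ['D'].
2. `val = len(42)` raises TypeError.
3. bare `except` matches → `collection.append('U')` → collection = ['D', 'U'].
4. `else` is skipped (an exception was raised).
Result: ['D', 'U']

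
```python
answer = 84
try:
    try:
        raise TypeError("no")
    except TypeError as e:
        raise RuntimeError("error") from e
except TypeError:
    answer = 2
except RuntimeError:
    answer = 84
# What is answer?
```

Step-by-step execution trace:
1. Inner try raises TypeError; inner `except TypeError as e` catches it.
2. `raise RuntimeError(...) from e` raises RuntimeError (TypeError is attached as __cause__, but only RuntimeError is active).
3. Outer `except TypeError` does not match RuntimeError; skipped.
4. Outer `except RuntimeError` matches → answer = 84.
Result: 84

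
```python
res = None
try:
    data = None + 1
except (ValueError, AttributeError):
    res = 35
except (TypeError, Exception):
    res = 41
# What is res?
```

Step-by-step execution trace:
1. `data = None + 1` raises TypeError.
2. `except (ValueError, AttributeError)` does not match TypeError; skipped.
3. `except (TypeError, Exception)` matches (TypeError is in the tuple) → res = 41.
Result: 41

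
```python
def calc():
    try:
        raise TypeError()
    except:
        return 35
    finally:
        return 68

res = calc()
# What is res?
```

Step-by-step execution trace:
1. `calc()` enters try: `raise TypeError()` raises TypeError.
2. bare `except` matches → `return 35` sets pending return value 35.
3. Before returning, `finally: return 68` runs and overrides the pending return.
4. calc() returns 68 → res = 68.
Result: 68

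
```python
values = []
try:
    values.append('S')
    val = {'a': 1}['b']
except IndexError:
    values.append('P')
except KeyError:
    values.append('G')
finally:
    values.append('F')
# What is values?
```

Step-by-step execution trace:
1. try: `values.append('S')` → values = ['S'].
2. `val = {'a': 1}['b']` raises KeyError.
3. `except IndexError` does not match KeyError; skipped.
4. `except KeyError` matches → `values.append('G')` → values = ['S', 'G'].
5. finally always runs: `values.append('F')` → values = ['S', 'G', 'F'].
Result: ['S', 'G', 'F']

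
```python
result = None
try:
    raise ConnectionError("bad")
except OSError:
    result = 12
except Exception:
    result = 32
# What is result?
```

Step-by-step execution trace:
1. `raise ConnectionError(...)` raises ConnectionError.
2. `except OSError` matches (ConnectionError is a subclass of OSError) → result = 12.
3. `except Exception` is not reached.
Result: 12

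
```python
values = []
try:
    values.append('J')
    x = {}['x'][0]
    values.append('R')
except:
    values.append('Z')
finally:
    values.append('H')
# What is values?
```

Step-by-step execution trace:
1. try: `values.append('J')` → values = ['J'].
2. `x = {}['x'][0]` raises KeyError; `values.append('R')` is not reached.
3. bare `except` matches → `values.append('Z')` → values = ['J', 'Z'].
4. finally always runs: `values.append('H')` → values = ['J', 'Z', 'H'].
Result: ['J', 'Z', 'H']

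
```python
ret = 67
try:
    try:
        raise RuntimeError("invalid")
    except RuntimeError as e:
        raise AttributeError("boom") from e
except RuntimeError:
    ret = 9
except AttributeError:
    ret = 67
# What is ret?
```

Step-by-step execution trace:
1. Inner try raises RuntimeError; inner `except RuntimeError as e` catches it.
2. `raise AttributeError(...) from e` raises AttributeError (RuntimeError is attached as __cause__, but only AttributeError is active).
3. Outer `except RuntimeError` does not match AttributeError; skipped.
4. Outer `except AttributeError` matches → ret = 67.
Result: 67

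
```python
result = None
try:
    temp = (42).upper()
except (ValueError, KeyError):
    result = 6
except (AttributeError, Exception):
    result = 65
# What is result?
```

Step-by-step execution trace:
1. `temp = (42).upper()` raises AttributeError.
2. `except (ValueError, KeyError)` does not match AttributeError; skipped.
3. `except (AttributeError, Exception)` matches (AttributeError is in the tuple) → result = 65.
Result: 65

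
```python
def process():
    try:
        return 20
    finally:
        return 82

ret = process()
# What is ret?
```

Step-by-step execution trace:
1. `process()` enters try: `return 20` sets pending return value 20.
2. Before returning, `finally: return 82` runs and overrides the pending return.
3. process() returns 82 → ret = 82.
Result: 82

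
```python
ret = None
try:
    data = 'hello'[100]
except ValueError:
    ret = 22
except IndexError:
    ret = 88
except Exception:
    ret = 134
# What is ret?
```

Step-by-step execution trace:
1. `data = 'hello'[100]` raises IndexError.
2. `except ValueError` does not match IndexError; skipped.
3. `except IndexError` matches → ret = 88.
4. Remaining except clauses are skipped.
Result: 88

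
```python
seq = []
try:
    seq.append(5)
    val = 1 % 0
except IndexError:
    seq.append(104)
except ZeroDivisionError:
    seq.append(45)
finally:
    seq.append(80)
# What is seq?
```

Step-by-step execution trace:
1. try: `seq.append(5)` → seq = [5].
2. `val = 1 % 0` raises ZeroDivisionError.
3. `except IndexError` does not match ZeroDivisionError; skipped.
4. `except ZeroDivisionError` matches → `seq.append(45)` → seq = [5, 45].
5. finally always runs: `seq.append(80)` → seq = [5, 45, 80].
Result: [5, 45, 80]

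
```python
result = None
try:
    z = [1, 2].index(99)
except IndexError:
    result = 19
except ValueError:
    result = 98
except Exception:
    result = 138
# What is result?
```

Step-by-step execution trace:
1. `z = [1, 2].index(99)` raises ValueError.
2. `except IndexError` does not match ValueError; skipped.
3. `except ValueError` matches → result = 98.
4. Remaining except clauses are skipped.
Result: 98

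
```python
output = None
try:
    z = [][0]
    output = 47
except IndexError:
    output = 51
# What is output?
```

Step-by-step execution trace:
1. `z = [][0]` raises IndexError.
2. `output = 47` is not reached.
3. `except IndexError` matches → output = 51.
Result: 51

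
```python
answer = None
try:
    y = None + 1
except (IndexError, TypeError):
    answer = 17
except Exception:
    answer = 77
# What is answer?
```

Step-by-step execution trace:
1. `y = None + 1` raises TypeError.
2. `except (IndexError, TypeError)` matches (TypeError is in the tuple) → answer = 17.
3. `except Exception` is not reached.
Result: 17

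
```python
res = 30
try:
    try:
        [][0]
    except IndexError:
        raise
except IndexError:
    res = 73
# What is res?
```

Step-by-step execution trace:
1. Inner try: `[][0]` raises IndexError.
2. Inner `except IndexError` matches; bare `raise` re-raises the same IndexError.
3. Outer `except IndexError` matches → res = 73.
Result: 73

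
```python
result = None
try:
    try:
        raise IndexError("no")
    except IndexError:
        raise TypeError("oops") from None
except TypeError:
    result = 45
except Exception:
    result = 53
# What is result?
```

Step-by-step execution trace:
1. Inner try raises IndexError; inner `except IndexError` catches it.
2. `raise TypeError(...) from None` raises TypeError (from None suppresses __context__, but the active exception is still TypeError).
3. Outer `except TypeError` matches → result = 45.
4. `except Exception` is not reached.
Result: 45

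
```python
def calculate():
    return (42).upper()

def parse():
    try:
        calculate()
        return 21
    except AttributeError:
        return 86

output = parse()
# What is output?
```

Step-by-step execution trace:
1. `parse()` calls `calculate()`.
2. `calculate()` evaluates `(42).upper()`, which raises AttributeError; it propagates to the caller.
3. `return 21` is not reached.
4. `except AttributeError` in parse matches → returns 86.
5. output = 86.
Result: 86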